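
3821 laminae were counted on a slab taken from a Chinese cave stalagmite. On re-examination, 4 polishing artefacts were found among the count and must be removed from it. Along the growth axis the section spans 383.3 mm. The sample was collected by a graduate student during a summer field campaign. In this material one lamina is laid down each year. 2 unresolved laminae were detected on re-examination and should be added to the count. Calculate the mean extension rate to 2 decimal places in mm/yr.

0.10 mm/yr

After corrections the count is 3821 − 4 + 2 = 3819 laminae.
Extension rate ≈ 383.3 / 3819 = 0.10 mm/yr.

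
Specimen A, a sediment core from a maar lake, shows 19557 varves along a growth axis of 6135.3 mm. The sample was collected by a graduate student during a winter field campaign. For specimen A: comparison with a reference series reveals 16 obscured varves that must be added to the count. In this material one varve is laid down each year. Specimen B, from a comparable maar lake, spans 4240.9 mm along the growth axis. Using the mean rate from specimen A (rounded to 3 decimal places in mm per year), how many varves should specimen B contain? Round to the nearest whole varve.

13549 varves

Specimen A: adjusted count: 19557 + 16 = 19573 varves.
A: Mean rate = 6135.3 mm / 19573 years ≈ 0.313 mm/yr.
B spans 4240.9 / 0.313 = 13549.20 years ≈ 13549 varves.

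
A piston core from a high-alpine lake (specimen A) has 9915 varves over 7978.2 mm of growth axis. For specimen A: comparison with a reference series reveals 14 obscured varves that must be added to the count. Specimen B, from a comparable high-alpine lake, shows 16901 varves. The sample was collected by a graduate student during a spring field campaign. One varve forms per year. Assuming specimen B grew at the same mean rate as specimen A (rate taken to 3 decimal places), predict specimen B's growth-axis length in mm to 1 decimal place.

Specimen A: correcting the raw count gives 9915 + 14 = 9929 true varves.
A: Extension rate ≈ 7978.2 / 9929 = 0.804 mm per year.
Length of B = 0.804 × 16901 = 13588.4 mm.

13588.4 mm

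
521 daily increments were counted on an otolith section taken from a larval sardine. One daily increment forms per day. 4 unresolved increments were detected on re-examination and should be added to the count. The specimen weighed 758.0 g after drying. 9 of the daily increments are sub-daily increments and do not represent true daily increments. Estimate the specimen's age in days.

After corrections the count is 521 − 9 + 4 = 516 daily increments.
At one daily increment per day, that is 516 days.

516 days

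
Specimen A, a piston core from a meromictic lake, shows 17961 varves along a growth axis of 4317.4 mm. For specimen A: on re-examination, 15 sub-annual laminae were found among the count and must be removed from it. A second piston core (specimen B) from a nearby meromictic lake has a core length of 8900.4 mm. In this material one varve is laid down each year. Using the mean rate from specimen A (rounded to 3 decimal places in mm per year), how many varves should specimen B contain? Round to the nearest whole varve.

Specimen A: adjusted count: 17961 − 15 = 17946 varves.
A: Mean rate = 4317.4 mm / 17946 years ≈ 0.241 mm/yr.
B spans 8900.4 / 0.241 = 36931.12 years ≈ 36931 varves.

36931 varves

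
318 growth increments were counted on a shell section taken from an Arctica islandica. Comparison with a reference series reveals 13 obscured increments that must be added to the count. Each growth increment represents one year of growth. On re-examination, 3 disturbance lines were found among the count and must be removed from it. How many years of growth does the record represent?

Correcting the raw count gives 318 − 3 + 13 = 328 true growth increments.
One growth increment per year makes the duration 328 years.

328 yr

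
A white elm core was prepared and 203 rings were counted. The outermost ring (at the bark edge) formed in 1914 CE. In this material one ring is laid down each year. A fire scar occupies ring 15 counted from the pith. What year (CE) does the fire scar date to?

1726 CE

Between ring 15 and the bark edge there are 203 − 15 = 188 rings.
Counting back 188 years from 1914 CE places the fire scar in 1914 − 188 = 1726 CE.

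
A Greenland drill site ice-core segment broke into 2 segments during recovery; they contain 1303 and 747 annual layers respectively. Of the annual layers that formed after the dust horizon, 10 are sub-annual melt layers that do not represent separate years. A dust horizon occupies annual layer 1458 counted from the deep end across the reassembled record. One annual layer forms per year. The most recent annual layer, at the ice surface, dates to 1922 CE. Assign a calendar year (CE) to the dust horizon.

1340 CE

Total annual layers = 1303 + 747 = 2050.
2050 − 1458 = 592 annual layers lie beyond the dust horizon toward the ice surface.
Excluding 10 false annual layers: 592 − 10 = 582.
1922 − 582 = 1340 CE.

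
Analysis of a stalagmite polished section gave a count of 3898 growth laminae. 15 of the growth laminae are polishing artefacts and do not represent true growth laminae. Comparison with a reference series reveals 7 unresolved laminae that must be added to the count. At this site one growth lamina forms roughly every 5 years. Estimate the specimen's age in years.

19450 yr

Correcting the raw count gives 3898 − 15 + 7 = 3890 true growth laminae.
Multiplying by 5 years per growth lamina: 3890 × 5 = 19450 years.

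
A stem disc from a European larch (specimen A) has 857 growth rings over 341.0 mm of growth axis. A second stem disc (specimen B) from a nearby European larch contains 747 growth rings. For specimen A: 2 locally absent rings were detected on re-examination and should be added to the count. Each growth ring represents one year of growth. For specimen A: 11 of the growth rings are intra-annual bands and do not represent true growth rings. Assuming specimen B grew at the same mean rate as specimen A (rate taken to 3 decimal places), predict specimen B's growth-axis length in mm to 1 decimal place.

Specimen A: correcting the raw count gives 857 − 11 + 2 = 848 true growth rings.
A: Extension rate ≈ 341.0 / 848 = 0.402 mm per year.
For B, 0.402 mm/year × 747 years = 300.3 mm.

300.3 mm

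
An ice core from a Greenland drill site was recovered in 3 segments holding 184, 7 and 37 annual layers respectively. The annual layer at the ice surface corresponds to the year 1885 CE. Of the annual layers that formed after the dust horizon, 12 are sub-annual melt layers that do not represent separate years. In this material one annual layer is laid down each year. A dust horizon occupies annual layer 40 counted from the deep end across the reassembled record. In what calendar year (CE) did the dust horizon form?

1709 CE

Total annual layers = 184 + 7 + 37 = 228.
228 − 40 = 188 annual layers lie beyond the dust horizon toward the ice surface.
Removing the 12 false annual layers leaves 188 − 12 = 176 true annual layers beyond the dust horizon.
The annual layer at the ice surface is 1885 CE, so the dust horizon dates to 1885 − 176 = 1709 CE.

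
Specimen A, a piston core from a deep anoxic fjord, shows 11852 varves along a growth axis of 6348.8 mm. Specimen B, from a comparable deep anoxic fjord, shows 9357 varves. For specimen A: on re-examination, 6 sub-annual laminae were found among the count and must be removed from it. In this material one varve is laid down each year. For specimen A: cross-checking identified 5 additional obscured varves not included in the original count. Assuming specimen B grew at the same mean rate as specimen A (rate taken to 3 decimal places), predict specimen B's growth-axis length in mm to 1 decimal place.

5015.4 mm

Specimen A: after corrections the count is 11852 − 6 + 5 = 11851 varves.
A: Mean rate = 6348.8 mm / 11851 years ≈ 0.536 mm/year.
Length of B = 0.536 × 9357 = 5015.4 mm.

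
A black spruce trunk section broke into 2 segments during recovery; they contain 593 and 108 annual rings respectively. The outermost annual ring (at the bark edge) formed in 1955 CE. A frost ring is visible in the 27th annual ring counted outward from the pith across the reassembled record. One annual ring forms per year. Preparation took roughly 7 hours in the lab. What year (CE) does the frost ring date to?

1281 CE

Total annual rings = 593 + 108 = 701.
Between annual ring 27 and the bark edge there are 701 − 27 = 674 annual rings.
1955 − 674 = 1281 CE.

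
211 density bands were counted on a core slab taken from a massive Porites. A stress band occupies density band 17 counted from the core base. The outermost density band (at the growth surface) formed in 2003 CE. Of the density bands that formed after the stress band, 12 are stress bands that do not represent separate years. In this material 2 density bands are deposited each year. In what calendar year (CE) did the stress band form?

1912 CE

The stress band sits at density band 17 from the core base, so 211 − 17 = 194 density bands formed after it.
Removing the 12 false density bands leaves 194 − 12 = 182 true density bands beyond the stress band.
182 density bands at 2 per year is 182 / 2 = 91 years.
The density band at the growth surface is 2003 CE, so the stress band dates to 2003 − 91 = 1912 CE.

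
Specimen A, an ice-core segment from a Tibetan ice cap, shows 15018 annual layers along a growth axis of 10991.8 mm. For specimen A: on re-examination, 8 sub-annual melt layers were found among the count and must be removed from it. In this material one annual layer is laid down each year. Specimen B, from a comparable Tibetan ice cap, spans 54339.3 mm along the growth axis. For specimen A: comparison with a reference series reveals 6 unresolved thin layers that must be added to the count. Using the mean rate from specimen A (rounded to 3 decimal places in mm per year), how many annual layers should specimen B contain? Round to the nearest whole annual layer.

Specimen A: after corrections the count is 15018 − 8 + 6 = 15016 annual layers.
A: Extension rate ≈ 10991.8 / 15016 = 0.732 mm/yr.
For B, 54339.3 / 0.732 = 74234.02 years ≈ 74234 annual layers.

74234 annual layers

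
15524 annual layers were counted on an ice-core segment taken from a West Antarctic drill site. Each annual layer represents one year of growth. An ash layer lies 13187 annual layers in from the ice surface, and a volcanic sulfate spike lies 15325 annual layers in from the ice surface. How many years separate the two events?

2138 years

Separation: 15325 − 13187 = 2138 annual layers.
At one annual layer per year, 2138 years elapsed between them.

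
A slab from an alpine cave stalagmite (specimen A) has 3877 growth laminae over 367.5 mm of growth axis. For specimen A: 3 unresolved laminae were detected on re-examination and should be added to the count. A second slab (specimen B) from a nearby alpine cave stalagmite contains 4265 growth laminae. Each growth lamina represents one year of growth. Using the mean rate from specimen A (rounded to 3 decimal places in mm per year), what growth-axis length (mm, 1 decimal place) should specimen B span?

Specimen A: correcting the raw count gives 3877 + 3 = 3880 true growth laminae.
A: Extension rate ≈ 367.5 / 3880 = 0.095 mm/yr.
For B, 0.095 mm/year × 4265 years = 405.2 mm.

405.2 mm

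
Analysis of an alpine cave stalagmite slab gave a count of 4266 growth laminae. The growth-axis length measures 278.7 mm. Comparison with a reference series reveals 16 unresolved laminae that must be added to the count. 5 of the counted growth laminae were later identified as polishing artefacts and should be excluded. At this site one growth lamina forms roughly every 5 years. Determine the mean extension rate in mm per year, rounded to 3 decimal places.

Correcting the raw count gives 4266 − 5 + 16 = 4277 true growth laminae.
Multiplying by 5 years per growth lamina: 4277 × 5 = 21385 years.
278.7 mm over 21385 years gives 278.7 / 21385 ≈ 0.013 mm per year.

0.013 mm per year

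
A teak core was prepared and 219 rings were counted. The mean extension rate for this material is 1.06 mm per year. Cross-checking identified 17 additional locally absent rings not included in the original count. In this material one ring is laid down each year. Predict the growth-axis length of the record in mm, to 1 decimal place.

250.2 mm

Adjusted count: 219 + 17 = 236 rings.
Length ≈ 1.06 × 236 = 250.2 mm.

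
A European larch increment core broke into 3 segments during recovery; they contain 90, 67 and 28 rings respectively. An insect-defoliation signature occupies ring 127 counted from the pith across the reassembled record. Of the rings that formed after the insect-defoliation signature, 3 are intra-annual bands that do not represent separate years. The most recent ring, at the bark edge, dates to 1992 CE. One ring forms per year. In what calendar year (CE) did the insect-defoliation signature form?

Total rings = 90 + 67 + 28 = 185.
185 − 127 = 58 rings lie beyond the insect-defoliation signature toward the bark edge.
58 − 3 false = 55 true rings after the insect-defoliation signature.
The ring at the bark edge is 1992 CE, so the insect-defoliation signature dates to 1992 − 55 = 1937 CE.

1937 CE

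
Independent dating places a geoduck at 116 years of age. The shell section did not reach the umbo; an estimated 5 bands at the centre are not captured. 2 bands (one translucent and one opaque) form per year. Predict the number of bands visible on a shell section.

Expected bands: 116 × 2 = 232.
Less the 5 uncaptured bands: 232 − 5 = 227.

227 bands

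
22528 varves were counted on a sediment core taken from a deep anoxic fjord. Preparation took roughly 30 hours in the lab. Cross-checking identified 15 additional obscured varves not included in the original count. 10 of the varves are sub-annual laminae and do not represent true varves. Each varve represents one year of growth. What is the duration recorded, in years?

22533 years

True varve count = 22528 − 10 + 15 = 22533.
At one varve per year, that is 22533 years.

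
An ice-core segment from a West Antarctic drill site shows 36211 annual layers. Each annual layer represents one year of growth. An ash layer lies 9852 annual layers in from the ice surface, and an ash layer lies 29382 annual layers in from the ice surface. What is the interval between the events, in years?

19530 years

Separation: 29382 − 9852 = 19530 annual layers.
That is 19530 years at one annual layer per year.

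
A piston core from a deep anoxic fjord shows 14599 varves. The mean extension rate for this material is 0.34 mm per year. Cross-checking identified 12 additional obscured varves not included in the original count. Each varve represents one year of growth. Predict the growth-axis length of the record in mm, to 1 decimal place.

Adjusted count: 14599 + 12 = 14611 varves.
Predicted length = 0.34 mm/year × 14611 years = 4967.7 mm.

4967.7 mm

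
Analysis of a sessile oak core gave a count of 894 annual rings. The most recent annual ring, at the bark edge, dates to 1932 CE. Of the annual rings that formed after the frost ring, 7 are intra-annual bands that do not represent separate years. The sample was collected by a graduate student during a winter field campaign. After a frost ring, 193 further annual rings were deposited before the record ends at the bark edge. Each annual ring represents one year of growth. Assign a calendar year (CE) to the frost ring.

193 annual rings post-date the frost ring.
193 − 7 false = 186 true annual rings after the frost ring.
Counting back 186 years from 1932 CE places the frost ring in 1932 − 186 = 1746 CE.

1746 CE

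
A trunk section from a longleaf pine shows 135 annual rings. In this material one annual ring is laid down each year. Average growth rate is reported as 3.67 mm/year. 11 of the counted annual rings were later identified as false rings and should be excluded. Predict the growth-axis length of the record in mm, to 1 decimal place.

455.1 mm

Adjusted count: 135 − 11 = 124 annual rings.
Predicted length = 3.67 mm/year × 124 years = 455.1 mm.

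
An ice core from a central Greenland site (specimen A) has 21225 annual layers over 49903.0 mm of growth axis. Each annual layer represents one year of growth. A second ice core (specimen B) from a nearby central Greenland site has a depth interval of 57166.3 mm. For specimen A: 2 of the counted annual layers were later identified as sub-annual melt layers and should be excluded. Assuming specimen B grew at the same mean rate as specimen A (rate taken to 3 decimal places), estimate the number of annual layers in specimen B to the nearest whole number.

Specimen A: correcting the raw count gives 21225 − 2 = 21223 true annual layers.
A: Extension rate ≈ 49903.0 / 21223 = 2.351 mm per year.
B spans 57166.3 / 2.351 = 24315.74 years ≈ 24316 annual layers.

24316 annual layers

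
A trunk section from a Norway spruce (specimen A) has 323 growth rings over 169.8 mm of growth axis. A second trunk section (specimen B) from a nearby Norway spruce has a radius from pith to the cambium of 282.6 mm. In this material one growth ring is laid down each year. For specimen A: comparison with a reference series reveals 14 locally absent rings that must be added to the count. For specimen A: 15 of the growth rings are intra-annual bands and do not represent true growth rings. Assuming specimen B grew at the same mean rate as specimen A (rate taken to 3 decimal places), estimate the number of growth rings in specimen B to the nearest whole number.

536 growth rings

Specimen A: correcting the raw count gives 323 − 15 + 14 = 322 true growth rings.
A: Mean rate = 169.8 mm / 322 years ≈ 0.527 mm/yr.
Specimen B: 282.6 mm / 0.527 mm per year = 536.24 years ≈ 536 growth rings.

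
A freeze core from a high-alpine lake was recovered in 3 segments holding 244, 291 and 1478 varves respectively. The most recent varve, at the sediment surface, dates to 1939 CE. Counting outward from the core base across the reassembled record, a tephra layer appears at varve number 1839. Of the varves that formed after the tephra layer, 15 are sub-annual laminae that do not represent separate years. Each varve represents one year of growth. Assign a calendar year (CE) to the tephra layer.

1780 CE

Total varves = 244 + 291 + 1478 = 2013.
Between varve 1839 and the sediment surface there are 2013 − 1839 = 174 varves.
Excluding 15 false varves: 174 − 15 = 159.
The varve at the sediment surface is 1939 CE, so the tephra layer dates to 1939 − 159 = 1780 CE.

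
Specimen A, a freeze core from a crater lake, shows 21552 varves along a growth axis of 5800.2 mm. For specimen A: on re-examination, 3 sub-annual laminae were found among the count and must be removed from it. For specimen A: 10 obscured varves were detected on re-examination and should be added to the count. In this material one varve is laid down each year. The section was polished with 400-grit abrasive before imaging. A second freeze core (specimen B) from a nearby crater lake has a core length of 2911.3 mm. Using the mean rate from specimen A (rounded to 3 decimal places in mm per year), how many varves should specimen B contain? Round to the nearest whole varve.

10823 varves

Specimen A: true varve count = 21552 − 3 + 10 = 21559.
A: 5800.2 mm over 21559 years gives 5800.2 / 21559 ≈ 0.269 mm/year.
B spans 2911.3 / 0.269 = 10822.68 years ≈ 10823 varves.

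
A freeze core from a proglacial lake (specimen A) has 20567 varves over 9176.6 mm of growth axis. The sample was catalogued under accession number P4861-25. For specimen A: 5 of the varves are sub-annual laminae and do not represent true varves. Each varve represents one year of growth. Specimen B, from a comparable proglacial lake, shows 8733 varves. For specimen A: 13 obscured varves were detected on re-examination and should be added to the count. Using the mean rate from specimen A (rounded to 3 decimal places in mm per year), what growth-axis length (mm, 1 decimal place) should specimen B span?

Specimen A: adjusted count: 20567 − 5 + 13 = 20575 varves.
A: 9176.6 mm over 20575 years gives 9176.6 / 20575 ≈ 0.446 mm per year.
Length of B = 0.446 × 8733 = 3894.9 mm.

3894.9 mm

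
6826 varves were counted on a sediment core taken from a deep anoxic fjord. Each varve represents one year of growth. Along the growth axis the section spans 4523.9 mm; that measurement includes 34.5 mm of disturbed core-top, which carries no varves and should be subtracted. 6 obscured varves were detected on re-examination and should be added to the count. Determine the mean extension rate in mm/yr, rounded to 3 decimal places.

0.657 mm/yr

True varve count = 6826 + 6 = 6832.
The growth record spans 4523.9 − 34.5 = 4489.4 mm.
4489.4 mm over 6832 years gives 4489.4 / 6832 ≈ 0.657 mm/yr.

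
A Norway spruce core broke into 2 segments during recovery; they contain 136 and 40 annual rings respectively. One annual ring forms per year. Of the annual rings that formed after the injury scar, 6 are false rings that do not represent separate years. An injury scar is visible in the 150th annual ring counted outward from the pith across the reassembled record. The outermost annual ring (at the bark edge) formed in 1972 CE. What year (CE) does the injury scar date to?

Total annual rings = 136 + 40 = 176.
176 − 150 = 26 annual rings lie beyond the injury scar toward the bark edge.
Removing the 6 false annual rings leaves 26 − 6 = 20 true annual rings beyond the injury scar.
Counting back 20 years from 1972 CE places the injury scar in 1972 − 20 = 1952 CE.

1952 CE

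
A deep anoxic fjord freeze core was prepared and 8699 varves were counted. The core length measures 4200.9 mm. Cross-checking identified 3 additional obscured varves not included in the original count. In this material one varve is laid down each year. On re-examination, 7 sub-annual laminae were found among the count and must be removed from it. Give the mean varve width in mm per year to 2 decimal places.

True varve count = 8699 − 7 + 3 = 8695.
Extension rate ≈ 4200.9 / 8695 = 0.48 mm per year.

0.48 mm per year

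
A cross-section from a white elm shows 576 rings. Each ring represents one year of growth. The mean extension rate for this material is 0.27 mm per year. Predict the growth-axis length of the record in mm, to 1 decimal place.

The record spans 576 years at 0.27 mm per year.
Predicted length = 0.27 mm/year × 576 years = 155.5 mm.

155.5 mm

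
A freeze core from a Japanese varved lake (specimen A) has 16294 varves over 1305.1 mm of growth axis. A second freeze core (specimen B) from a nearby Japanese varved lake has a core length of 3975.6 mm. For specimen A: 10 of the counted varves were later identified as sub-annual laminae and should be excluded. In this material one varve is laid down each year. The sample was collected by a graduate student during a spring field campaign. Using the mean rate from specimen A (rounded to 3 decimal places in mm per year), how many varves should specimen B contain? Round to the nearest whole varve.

49695 varves

Specimen A: adjusted count: 16294 − 10 = 16284 varves.
A: Extension rate ≈ 1305.1 / 16284 = 0.080 mm/year.
For B, 3975.6 / 0.080 = 49695.00 years ≈ 49695 varves.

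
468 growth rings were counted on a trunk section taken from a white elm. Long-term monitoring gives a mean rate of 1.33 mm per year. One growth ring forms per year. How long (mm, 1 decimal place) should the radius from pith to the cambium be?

468 years of growth are recorded.
468 years at 1.33 mm/year gives 1.33 × 468 = 622.4 mm.

622.4 mm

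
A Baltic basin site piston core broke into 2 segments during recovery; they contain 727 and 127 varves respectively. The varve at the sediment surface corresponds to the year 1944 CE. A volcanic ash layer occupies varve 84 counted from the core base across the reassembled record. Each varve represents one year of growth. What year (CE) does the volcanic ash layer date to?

Total varves = 727 + 127 = 854.
Between varve 84 and the sediment surface there are 854 − 84 = 770 varves.
Counting back 770 years from 1944 CE places the volcanic ash layer in 1944 − 770 = 1174 CE.

1174 CE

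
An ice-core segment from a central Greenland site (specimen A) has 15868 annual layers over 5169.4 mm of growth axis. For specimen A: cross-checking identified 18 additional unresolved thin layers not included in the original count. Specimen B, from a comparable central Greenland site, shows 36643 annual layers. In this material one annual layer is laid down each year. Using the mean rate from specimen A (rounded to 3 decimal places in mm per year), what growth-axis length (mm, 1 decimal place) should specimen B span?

Specimen A: after corrections the count is 15868 + 18 = 15886 annual layers.
A: Mean rate = 5169.4 mm / 15886 years ≈ 0.325 mm per year.
Length of B = 0.325 × 36643 = 11909.0 mm.

11909.0 mm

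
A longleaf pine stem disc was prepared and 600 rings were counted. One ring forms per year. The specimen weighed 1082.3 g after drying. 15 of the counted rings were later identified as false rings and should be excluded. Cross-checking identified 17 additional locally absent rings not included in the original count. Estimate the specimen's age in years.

602 yr

After corrections the count is 600 − 15 + 17 = 602 rings.
One ring per year makes the duration 602 years.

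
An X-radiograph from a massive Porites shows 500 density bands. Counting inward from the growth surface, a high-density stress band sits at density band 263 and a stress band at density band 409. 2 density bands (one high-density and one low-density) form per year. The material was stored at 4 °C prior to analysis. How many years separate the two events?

73 years

409 − 263 = 146 density bands lie between the two events.
146 density bands at 2 per year is 146 / 2 = 73 years.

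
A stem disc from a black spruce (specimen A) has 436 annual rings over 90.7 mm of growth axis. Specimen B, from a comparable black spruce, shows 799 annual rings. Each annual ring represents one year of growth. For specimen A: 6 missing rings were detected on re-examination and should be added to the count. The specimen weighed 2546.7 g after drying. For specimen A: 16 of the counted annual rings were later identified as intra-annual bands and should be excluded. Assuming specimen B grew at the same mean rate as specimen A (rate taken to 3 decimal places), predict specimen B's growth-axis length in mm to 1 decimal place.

Specimen A: after corrections the count is 436 − 16 + 6 = 426 annual rings.
A: Extension rate ≈ 90.7 / 426 = 0.213 mm per year.
B's length ≈ 0.213 × 799 = 170.2 mm.

170.2 mm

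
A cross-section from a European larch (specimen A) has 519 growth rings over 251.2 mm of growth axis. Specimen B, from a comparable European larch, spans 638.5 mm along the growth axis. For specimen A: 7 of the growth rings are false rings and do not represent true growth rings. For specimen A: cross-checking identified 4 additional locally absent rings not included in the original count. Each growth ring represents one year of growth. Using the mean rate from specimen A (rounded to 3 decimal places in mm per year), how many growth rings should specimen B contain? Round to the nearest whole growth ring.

Specimen A: true growth ring count = 519 − 7 + 4 = 516.
A: Mean rate = 251.2 mm / 516 years ≈ 0.487 mm/yr.
For B, 638.5 / 0.487 = 1311.09 years ≈ 1311 growth rings.

1311 growth rings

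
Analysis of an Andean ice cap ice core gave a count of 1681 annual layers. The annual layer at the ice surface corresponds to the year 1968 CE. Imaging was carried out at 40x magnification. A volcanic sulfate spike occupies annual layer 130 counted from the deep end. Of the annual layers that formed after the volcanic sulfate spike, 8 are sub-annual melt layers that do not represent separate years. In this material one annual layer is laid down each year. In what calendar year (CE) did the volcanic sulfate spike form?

1681 − 130 = 1551 annual layers lie beyond the volcanic sulfate spike toward the ice surface.
1551 − 8 false = 1543 true annual layers after the volcanic sulfate spike.
The annual layer at the ice surface is 1968 CE, so the volcanic sulfate spike dates to 1968 − 1543 = 425 CE.

425 CE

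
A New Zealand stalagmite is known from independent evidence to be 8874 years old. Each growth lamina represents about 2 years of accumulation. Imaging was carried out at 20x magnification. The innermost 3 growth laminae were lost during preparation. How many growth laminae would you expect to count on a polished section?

Expected growth laminae: 8874 / 2 = 4437.
Less the 3 uncaptured growth laminae: 4437 − 3 = 4434.

4434 growth laminae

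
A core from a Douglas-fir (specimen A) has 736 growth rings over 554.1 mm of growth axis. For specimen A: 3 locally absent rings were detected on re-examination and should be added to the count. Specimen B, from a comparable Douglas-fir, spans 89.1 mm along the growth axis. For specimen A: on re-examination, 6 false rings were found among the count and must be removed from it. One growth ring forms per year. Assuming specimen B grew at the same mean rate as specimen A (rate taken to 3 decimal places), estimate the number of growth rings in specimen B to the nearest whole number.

118 growth rings

Specimen A: correcting the raw count gives 736 − 6 + 3 = 733 true growth rings.
A: Mean rate = 554.1 mm / 733 years ≈ 0.756 mm/year.
For B, 89.1 / 0.756 = 117.86 years ≈ 118 growth rings.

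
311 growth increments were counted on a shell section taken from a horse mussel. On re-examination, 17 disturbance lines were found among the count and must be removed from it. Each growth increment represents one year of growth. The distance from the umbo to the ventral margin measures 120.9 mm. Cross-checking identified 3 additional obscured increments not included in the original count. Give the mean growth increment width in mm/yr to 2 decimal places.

After corrections the count is 311 − 17 + 3 = 297 growth increments.
Extension rate ≈ 120.9 / 297 = 0.41 mm/yr.

0.41 mm/yr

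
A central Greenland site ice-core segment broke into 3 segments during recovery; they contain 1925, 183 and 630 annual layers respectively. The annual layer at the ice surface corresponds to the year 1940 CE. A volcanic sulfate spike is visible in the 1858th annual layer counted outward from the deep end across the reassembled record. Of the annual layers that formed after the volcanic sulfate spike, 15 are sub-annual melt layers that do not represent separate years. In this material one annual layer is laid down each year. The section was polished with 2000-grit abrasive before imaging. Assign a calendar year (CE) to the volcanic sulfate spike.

Total annual layers = 1925 + 183 + 630 = 2738.
The volcanic sulfate spike sits at annual layer 1858 from the deep end, so 2738 − 1858 = 880 annual layers formed after it.
Removing the 15 false annual layers leaves 880 − 15 = 865 true annual layers beyond the volcanic sulfate spike.
The annual layer at the ice surface is 1940 CE, so the volcanic sulfate spike dates to 1940 − 865 = 1075 CE.

1075 CE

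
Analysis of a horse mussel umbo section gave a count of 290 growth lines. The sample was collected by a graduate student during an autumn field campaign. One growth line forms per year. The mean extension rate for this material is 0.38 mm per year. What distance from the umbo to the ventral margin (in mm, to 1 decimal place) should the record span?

The record spans 290 years at 0.38 mm per year.
Predicted length = 0.38 mm/year × 290 years = 110.2 mm.

110.2 mm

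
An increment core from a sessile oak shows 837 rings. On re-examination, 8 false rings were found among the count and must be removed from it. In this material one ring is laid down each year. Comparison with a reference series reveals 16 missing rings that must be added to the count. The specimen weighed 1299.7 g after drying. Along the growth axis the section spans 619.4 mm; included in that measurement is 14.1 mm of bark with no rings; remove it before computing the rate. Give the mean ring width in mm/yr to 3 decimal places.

Correcting the raw count gives 837 − 8 + 16 = 845 true rings.
Removing the 14.1 mm offcut leaves 619.4 − 14.1 = 605.3 mm.
Extension rate ≈ 605.3 / 845 = 0.716 mm/yr.

0.716 mm/yr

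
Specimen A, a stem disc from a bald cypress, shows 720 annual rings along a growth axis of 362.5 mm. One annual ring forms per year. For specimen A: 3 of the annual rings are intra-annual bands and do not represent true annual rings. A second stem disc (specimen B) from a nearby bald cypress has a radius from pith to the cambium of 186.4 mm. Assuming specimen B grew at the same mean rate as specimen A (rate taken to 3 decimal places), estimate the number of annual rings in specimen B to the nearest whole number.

368 annual rings

Specimen A: after corrections the count is 720 − 3 = 717 annual rings.
A: Mean rate = 362.5 mm / 717 years ≈ 0.506 mm/yr.
For B, 186.4 / 0.506 = 368.38 years ≈ 368 annual rings.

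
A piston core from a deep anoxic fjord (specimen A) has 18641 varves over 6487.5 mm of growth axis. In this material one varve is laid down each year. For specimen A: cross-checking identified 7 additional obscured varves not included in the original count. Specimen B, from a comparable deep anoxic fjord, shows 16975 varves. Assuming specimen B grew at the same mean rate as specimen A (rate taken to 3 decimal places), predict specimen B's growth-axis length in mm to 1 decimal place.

Specimen A: after corrections the count is 18641 + 7 = 18648 varves.
A: 6487.5 mm over 18648 years gives 6487.5 / 18648 ≈ 0.348 mm per year.
Length of B = 0.348 × 16975 = 5907.3 mm.

5907.3 mm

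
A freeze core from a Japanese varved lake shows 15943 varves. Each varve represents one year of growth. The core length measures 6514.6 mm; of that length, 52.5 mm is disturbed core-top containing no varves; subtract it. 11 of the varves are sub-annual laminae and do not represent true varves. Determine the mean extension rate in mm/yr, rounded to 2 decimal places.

After corrections the count is 15943 − 11 = 15932 varves.
Net length = 6514.6 − 52.5 = 6462.1 mm.
Extension rate ≈ 6462.1 / 15932 = 0.41 mm/yr.

0.41 mm/yr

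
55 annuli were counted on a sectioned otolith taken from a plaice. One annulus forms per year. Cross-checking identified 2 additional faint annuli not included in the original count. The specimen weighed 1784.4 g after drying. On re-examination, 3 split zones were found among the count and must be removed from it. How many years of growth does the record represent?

54 years

After corrections the count is 55 − 3 + 2 = 54 annuli.
With a one-to-one annulus periodicity this is 54 years.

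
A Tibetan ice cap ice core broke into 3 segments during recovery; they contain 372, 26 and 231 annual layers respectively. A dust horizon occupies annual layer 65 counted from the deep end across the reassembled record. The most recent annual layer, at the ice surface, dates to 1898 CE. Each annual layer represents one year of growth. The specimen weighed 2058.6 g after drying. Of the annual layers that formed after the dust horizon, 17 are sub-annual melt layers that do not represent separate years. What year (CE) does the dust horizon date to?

1351 CE

Total annual layers = 372 + 26 + 231 = 629.
Between annual layer 65 and the ice surface there are 629 − 65 = 564 annual layers.
Removing the 17 false annual layers leaves 564 − 17 = 547 true annual layers beyond the dust horizon.
1898 − 547 = 1351 CE.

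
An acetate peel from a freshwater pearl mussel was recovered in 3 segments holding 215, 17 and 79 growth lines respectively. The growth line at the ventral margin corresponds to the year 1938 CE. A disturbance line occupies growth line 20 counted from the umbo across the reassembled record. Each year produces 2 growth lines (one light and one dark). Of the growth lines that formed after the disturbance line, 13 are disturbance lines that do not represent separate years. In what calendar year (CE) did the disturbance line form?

Total growth lines = 215 + 17 + 79 = 311.
The disturbance line sits at growth line 20 from the umbo, so 311 − 20 = 291 growth lines formed after it.
291 − 13 false = 278 true growth lines after the disturbance line.
278 growth lines at 2 per year is 278 / 2 = 139 years.
Counting back 139 years from 1938 CE places the disturbance line in 1938 − 139 = 1799 CE.

1799 CE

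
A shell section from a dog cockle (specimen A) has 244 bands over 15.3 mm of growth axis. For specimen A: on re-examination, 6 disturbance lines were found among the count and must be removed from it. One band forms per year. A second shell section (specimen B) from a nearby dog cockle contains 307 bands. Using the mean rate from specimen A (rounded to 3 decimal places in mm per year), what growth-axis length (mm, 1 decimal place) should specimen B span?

Specimen A: after corrections the count is 244 − 6 = 238 bands.
A: Extension rate ≈ 15.3 / 238 = 0.064 mm per year.
Length of B = 0.064 × 307 = 19.6 mm.

19.6 mm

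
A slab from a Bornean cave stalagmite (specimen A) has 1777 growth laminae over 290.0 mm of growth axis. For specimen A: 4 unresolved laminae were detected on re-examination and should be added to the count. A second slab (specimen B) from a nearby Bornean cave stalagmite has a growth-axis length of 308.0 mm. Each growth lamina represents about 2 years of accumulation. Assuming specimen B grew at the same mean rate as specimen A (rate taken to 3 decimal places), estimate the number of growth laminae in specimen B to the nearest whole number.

Specimen A: after corrections the count is 1777 + 4 = 1781 growth laminae.
Specimen A: 1781 growth laminae at 2 years each span 1781 × 2 = 3562 years.
A: Mean rate = 290.0 mm / 3562 years ≈ 0.081 mm per year.
B spans 308.0 / 0.081 = 3802.47 years; at 2 years per growth lamina that is 3802.47 / 2 ≈ 1901 growth laminae.

1901 growth laminae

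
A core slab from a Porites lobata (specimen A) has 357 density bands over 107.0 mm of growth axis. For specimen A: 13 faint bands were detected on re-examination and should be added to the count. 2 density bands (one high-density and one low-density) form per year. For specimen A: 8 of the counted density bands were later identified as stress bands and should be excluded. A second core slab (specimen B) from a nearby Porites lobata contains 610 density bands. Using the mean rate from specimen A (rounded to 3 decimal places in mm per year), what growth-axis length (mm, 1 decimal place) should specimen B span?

180.3 mm

Specimen A: adjusted count: 357 − 8 + 13 = 362 density bands.
Specimen A: dividing by 2 density bands per year: 362 / 2 = 181 years.
A: Mean rate = 107.0 mm / 181 years ≈ 0.591 mm per year.
Specimen B: 610 density bands at 2 per year is 610 / 2 = 305 years. B's length ≈ 0.591 × 305 = 180.3 mm.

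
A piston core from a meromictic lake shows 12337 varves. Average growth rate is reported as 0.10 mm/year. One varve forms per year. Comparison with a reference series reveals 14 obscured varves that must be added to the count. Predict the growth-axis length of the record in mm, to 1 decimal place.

1235.1 mm

After corrections the count is 12337 + 14 = 12351 varves.
Predicted length = 0.10 mm/year × 12351 years = 1235.1 mm.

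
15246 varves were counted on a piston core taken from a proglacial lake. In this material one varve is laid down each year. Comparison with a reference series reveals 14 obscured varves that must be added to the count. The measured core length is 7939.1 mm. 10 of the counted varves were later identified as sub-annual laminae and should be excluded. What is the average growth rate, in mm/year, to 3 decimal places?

After corrections the count is 15246 − 10 + 14 = 15250 varves.
7939.1 mm over 15250 years gives 7939.1 / 15250 ≈ 0.521 mm/year.

0.521 mm/year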